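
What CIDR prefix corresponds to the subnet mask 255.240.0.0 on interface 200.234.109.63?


Binary: 11111111.11110000.00000000.00000000
Count leading 1s
Prefix: /12


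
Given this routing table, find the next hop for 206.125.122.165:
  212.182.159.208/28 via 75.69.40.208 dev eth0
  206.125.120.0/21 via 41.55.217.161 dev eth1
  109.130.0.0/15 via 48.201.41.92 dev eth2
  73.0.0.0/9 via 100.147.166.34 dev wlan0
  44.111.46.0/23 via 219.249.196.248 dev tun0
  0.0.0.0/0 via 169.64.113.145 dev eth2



Longest prefix match for 206.125.122.165:
  /28 212.182.159.208: no
  /21 206.125.120.0: MATCH
  /15 109.130.0.0: no
  /9 73.0.0.0: no
  /23 44.111.46.0: no
  /0 0.0.0.0: MATCH
Selected: next-hop 41.55.217.161 via eth1 (matched /21)


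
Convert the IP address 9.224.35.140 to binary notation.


9 = 00001001
224 = 11100000
35 = 00100011
140 = 10001100
Binary: 00001001.11100000.00100011.10001100


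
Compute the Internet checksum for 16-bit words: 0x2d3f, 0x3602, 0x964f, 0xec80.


Sum all words (with carry folding):
+ 0x2d3f = 0x2d3f
+ 0x3602 = 0x6341
+ 0x964f = 0xf990
+ 0xec80 = 0xe611
One's complement: ~0xe611
Checksum = 0x19ee


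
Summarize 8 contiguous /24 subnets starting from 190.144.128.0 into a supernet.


Original prefix: /24
Number of subnets: 8 = 2^3
New prefix = 24 - 3 = 21
Supernet: 190.144.128.0/21


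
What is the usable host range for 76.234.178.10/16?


Network: 76.234.0.0
Broadcast: 76.234.255.255
First usable = network + 1
Last usable = broadcast - 1
Range: 76.234.0.1 to 76.234.255.254


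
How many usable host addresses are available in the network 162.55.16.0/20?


Host bits = 32 - 20 = 12
Total addresses = 2^12 = 4096
Usable = total - 2 (network and broadcast)
Usable hosts: 4094


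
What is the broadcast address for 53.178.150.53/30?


Network: 53.178.150.52/30
Host bits = 2
Set all host bits to 1:
Broadcast: 53.178.150.55


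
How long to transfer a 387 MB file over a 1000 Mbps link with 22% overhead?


Effective throughput = 1000 * (1 - 22/100) = 780 Mbps
File size in Mb = 387 * 8 = 3096 Mb
Time = 3096 / 780
Time = 3.9692 seconds


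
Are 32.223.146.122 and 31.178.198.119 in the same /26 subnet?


Mask: 255.255.255.192
32.223.146.122 AND mask = 32.223.146.64
31.178.198.119 AND mask = 31.178.198.64
No, different subnets (32.223.146.64 vs 31.178.198.64)


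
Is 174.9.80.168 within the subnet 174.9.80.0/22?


Subnet network: 174.9.80.0
Test IP AND mask: 174.9.80.0
Yes, 174.9.80.168 is in 174.9.80.0/22


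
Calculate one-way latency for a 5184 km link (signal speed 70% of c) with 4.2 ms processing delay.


Speed = 0.7 * 3e5 km/s = 210000 km/s
Propagation delay = 5184 / 210000 = 0.0247 s = 24.6857 ms
Processing delay = 4.2 ms
Total one-way latency = 28.8857 ms


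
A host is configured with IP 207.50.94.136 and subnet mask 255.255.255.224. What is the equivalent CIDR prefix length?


Binary: 11111111.11111111.11111111.11100000
Count leading 1s
Prefix: /27


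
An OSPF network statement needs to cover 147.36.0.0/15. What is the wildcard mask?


Subnet mask: 255.254.0.0
Wildcard = 255.255.255.255 - subnet mask
255 - 255 = 0
255 - 254 = 1
255 - 0 = 255
255 - 0 = 255
Wildcard: 0.1.255.255


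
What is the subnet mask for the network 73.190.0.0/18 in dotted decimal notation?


/18 means 18 network bits, 14 host bits
Binary: 11111111111111111100000000000000
Mask: 255.255.192.0


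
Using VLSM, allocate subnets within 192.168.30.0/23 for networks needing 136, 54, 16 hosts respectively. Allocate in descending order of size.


136 hosts -> /24 (254 usable): 192.168.30.0/24
54 hosts -> /26 (62 usable): 192.168.31.0/26
16 hosts -> /27 (30 usable): 192.168.31.64/27
Allocation: 192.168.30.0/24 (136 hosts, 254 usable); 192.168.31.0/26 (54 hosts, 62 usable); 192.168.31.64/27 (16 hosts, 30 usable)


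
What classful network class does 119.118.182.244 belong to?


First octet: 119
Binary: 01110111
0xxxxxxx -> Class A (1-126)
Class A, default mask 255.0.0.0 (/8)


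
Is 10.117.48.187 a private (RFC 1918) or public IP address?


RFC 1918 private ranges:
  10.0.0.0/8 (10.0.0.0 - 10.255.255.255)
  172.16.0.0/12 (172.16.0.0 - 172.31.255.255)
  192.168.0.0/16 (192.168.0.0 - 192.168.255.255)
Private (in 10.0.0.0/8)


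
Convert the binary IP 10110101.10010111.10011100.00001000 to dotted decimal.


10110101 = 181
10010111 = 151
10011100 = 156
00001000 = 8
IP: 181.151.156.8


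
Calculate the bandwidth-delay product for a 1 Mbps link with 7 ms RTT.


BDP = bandwidth * RTT
= 1 Mbps * 7 ms
= 1 * 1e6 * 7 / 1000 bits
= 7000 bits
= 875 bytes
BDP = 7000 bits (875 bytes)


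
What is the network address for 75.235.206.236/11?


IP:   01001011.11101011.11001110.11101100
Mask: 11111111.11100000.00000000.00000000
AND operation:
Net:  01001011.11100000.00000000.00000000
Network: 75.224.0.0/11


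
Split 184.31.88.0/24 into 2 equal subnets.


New prefix = 24 + 1 = 25
Each subnet has 128 addresses
  184.31.88.0/25
  184.31.88.128/25
Subnets: 184.31.88.0/25, 184.31.88.128/25


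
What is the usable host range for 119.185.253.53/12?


Network: 119.176.0.0
Broadcast: 119.191.255.255
First usable = network + 1
Last usable = broadcast - 1
Range: 119.176.0.1 to 119.191.255.254


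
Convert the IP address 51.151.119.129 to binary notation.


51 = 00110011
151 = 10010111
119 = 01110111
129 = 10000001
Binary: 00110011.10010111.01110111.10000001


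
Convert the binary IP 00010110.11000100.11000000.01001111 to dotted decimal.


00010110 = 22
11000100 = 196
11000000 = 192
01001111 = 79
IP: 22.196.192.79


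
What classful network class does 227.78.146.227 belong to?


First octet: 227
Binary: 11100011
1110xxxx -> Class D (224-239)
Class D (multicast), default mask N/A


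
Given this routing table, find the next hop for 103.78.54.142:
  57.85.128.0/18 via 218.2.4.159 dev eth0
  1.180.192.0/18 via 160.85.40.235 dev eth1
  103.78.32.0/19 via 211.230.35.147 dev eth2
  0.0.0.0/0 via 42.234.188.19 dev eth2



Longest prefix match for 103.78.54.142:
  /18 57.85.128.0: no
  /18 1.180.192.0: no
  /19 103.78.32.0: MATCH
  /0 0.0.0.0: MATCH
Selected: next-hop 211.230.35.147 via eth2 (matched /19)


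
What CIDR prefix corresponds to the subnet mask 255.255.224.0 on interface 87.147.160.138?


Binary: 11111111.11111111.11100000.00000000
Count leading 1s
Prefix: /19


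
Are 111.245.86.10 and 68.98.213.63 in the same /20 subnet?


Mask: 255.255.240.0
111.245.86.10 AND mask = 111.245.80.0
68.98.213.63 AND mask = 68.98.208.0
No, different subnets (111.245.80.0 vs 68.98.208.0)


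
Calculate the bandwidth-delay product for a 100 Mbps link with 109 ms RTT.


BDP = bandwidth * RTT
= 100 Mbps * 109 ms
= 100 * 1e6 * 109 / 1000 bits
= 10900000 bits
= 1362500 bytes
= 1330.5664 KB
BDP = 10900000 bits (1362500 bytes)


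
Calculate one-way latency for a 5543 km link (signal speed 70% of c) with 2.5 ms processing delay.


Speed = 0.7 * 3e5 km/s = 210000 km/s
Propagation delay = 5543 / 210000 = 0.0264 s = 26.3952 ms
Processing delay = 2.5 ms
Total one-way latency = 28.8952 ms


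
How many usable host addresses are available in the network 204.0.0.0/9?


Host bits = 32 - 9 = 23
Total addresses = 2^23 = 8388608
Usable = total - 2 (network and broadcast)
Usable hosts: 8388606


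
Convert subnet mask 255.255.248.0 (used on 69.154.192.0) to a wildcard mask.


Subnet mask: 255.255.248.0
Wildcard = 255.255.255.255 - subnet mask
255 - 255 = 0
255 - 255 = 0
255 - 248 = 7
255 - 0 = 255
Wildcard: 0.0.7.255


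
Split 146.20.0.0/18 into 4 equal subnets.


New prefix = 18 + 2 = 20
Each subnet has 4096 addresses
  146.20.0.0/20
  146.20.16.0/20
  146.20.32.0/20
  146.20.48.0/20
Subnets: 146.20.0.0/20, 146.20.16.0/20, 146.20.32.0/20, 146.20.48.0/20


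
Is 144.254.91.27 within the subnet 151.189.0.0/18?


Subnet network: 151.189.0.0
Test IP AND mask: 144.254.64.0
No, 144.254.91.27 is not in 151.189.0.0/18


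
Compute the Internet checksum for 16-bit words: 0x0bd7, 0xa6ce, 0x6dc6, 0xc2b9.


Sum all words (with carry folding):
+ 0x0bd7 = 0x0bd7
+ 0xa6ce = 0xb2a5
+ 0x6dc6 = 0x206c
+ 0xc2b9 = 0xe325
One's complement: ~0xe325
Checksum = 0x1cda


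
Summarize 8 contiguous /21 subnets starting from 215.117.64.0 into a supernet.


Original prefix: /21
Number of subnets: 8 = 2^3
New prefix = 21 - 3 = 18
Supernet: 215.117.64.0/18


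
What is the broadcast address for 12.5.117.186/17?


Network: 12.5.0.0/17
Host bits = 15
Set all host bits to 1:
Broadcast: 12.5.127.255


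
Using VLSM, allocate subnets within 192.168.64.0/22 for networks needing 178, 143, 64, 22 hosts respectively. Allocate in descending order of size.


178 hosts -> /24 (254 usable): 192.168.64.0/24
143 hosts -> /24 (254 usable): 192.168.65.0/24
64 hosts -> /25 (126 usable): 192.168.66.0/25
22 hosts -> /27 (30 usable): 192.168.66.128/27
Allocation: 192.168.64.0/24 (178 hosts, 254 usable); 192.168.65.0/24 (143 hosts, 254 usable); 192.168.66.0/25 (64 hosts, 126 usable); 192.168.66.128/27 (22 hosts, 30 usable)


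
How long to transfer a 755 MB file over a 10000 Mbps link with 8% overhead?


Effective throughput = 10000 * (1 - 8/100) = 9200 Mbps
File size in Mb = 755 * 8 = 6040 Mb
Time = 6040 / 9200
Time = 0.6565 seconds


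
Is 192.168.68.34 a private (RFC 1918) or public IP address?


RFC 1918 private ranges:
  10.0.0.0/8 (10.0.0.0 - 10.255.255.255)
  172.16.0.0/12 (172.16.0.0 - 172.31.255.255)
  192.168.0.0/16 (192.168.0.0 - 192.168.255.255)
Private (in 192.168.0.0/16)


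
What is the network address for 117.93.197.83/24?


IP:   01110101.01011101.11000101.01010011
Mask: 11111111.11111111.11111111.00000000
AND operation:
Net:  01110101.01011101.11000101.00000000
Network: 117.93.197.0/24


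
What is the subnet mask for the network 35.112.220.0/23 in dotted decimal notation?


/23 means 23 network bits, 9 host bits
Binary: 11111111111111111111111000000000
Mask: 255.255.254.0


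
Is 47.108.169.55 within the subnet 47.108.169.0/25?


Subnet network: 47.108.169.0
Test IP AND mask: 47.108.169.0
Yes, 47.108.169.55 is in 47.108.169.0/25


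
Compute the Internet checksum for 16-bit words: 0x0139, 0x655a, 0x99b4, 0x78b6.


Sum all words (with carry folding):
+ 0x0139 = 0x0139
+ 0x655a = 0x6693
+ 0x99b4 = 0x0048
+ 0x78b6 = 0x78fe
One's complement: ~0x78fe
Checksum = 0x8701


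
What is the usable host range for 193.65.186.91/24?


Network: 193.65.186.0
Broadcast: 193.65.186.255
First usable = network + 1
Last usable = broadcast - 1
Range: 193.65.186.1 to 193.65.186.254


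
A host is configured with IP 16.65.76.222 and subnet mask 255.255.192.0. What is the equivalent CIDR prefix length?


Binary: 11111111.11111111.11000000.00000000
Count leading 1s
Prefix: /18


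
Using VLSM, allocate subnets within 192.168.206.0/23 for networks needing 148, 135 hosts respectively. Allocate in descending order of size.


148 hosts -> /24 (254 usable): 192.168.206.0/24
135 hosts -> /24 (254 usable): 192.168.207.0/24
Allocation: 192.168.206.0/24 (148 hosts, 254 usable); 192.168.207.0/24 (135 hosts, 254 usable)


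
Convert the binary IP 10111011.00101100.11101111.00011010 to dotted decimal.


10111011 = 187
00101100 = 44
11101111 = 239
00011010 = 26
IP: 187.44.239.26


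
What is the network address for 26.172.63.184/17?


IP:   00011010.10101100.00111111.10111000
Mask: 11111111.11111111.10000000.00000000
AND operation:
Net:  00011010.10101100.00000000.00000000
Network: 26.172.0.0/17


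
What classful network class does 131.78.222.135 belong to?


First octet: 131
Binary: 10000011
10xxxxxx -> Class B (128-191)
Class B, default mask 255.255.0.0 (/16)


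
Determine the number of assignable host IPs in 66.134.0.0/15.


Host bits = 32 - 15 = 17
Total addresses = 2^17 = 131072
Usable = total - 2 (network and broadcast)
Usable hosts: 131070


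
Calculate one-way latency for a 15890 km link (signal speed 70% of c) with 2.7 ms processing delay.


Speed = 0.7 * 3e5 km/s = 210000 km/s
Propagation delay = 15890 / 210000 = 0.0757 s = 75.6667 ms
Processing delay = 2.7 ms
Total one-way latency = 78.3667 ms


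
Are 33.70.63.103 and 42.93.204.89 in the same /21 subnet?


Mask: 255.255.248.0
33.70.63.103 AND mask = 33.70.56.0
42.93.204.89 AND mask = 42.93.200.0
No, different subnets (33.70.56.0 vs 42.93.200.0)


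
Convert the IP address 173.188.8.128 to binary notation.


173 = 10101101
188 = 10111100
8 = 00001000
128 = 10000000
Binary: 10101101.10111100.00001000.10000000


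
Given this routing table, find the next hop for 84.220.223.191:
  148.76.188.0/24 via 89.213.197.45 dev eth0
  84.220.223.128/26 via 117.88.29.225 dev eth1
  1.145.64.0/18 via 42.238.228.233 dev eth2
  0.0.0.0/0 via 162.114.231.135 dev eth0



Longest prefix match for 84.220.223.191:
  /24 148.76.188.0: no
  /26 84.220.223.128: MATCH
  /18 1.145.64.0: no
  /0 0.0.0.0: MATCH
Selected: next-hop 117.88.29.225 via eth1 (matched /26)


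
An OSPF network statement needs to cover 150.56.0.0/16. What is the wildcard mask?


Subnet mask: 255.255.0.0
Wildcard = 255.255.255.255 - subnet mask
255 - 255 = 0
255 - 255 = 0
255 - 0 = 255
255 - 0 = 255
Wildcard: 0.0.255.255


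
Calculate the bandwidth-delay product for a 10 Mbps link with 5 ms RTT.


BDP = bandwidth * RTT
= 10 Mbps * 5 ms
= 10 * 1e6 * 5 / 1000 bits
= 50000 bits
= 6250 bytes
= 6.1035 KB
BDP = 50000 bits (6250 bytes)


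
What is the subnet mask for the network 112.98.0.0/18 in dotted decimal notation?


/18 means 18 network bits, 14 host bits
Binary: 11111111111111111100000000000000
Mask: 255.255.192.0


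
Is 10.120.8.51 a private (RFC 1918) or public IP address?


RFC 1918 private ranges:
  10.0.0.0/8 (10.0.0.0 - 10.255.255.255)
  172.16.0.0/12 (172.16.0.0 - 172.31.255.255)
  192.168.0.0/16 (192.168.0.0 - 192.168.255.255)
Private (in 10.0.0.0/8)


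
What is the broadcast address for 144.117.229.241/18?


Network: 144.117.192.0/18
Host bits = 14
Set all host bits to 1:
Broadcast: 144.117.255.255


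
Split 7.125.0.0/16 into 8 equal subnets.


New prefix = 16 + 3 = 19
Each subnet has 8192 addresses
  7.125.0.0/19
  7.125.32.0/19
  7.125.64.0/19
  7.125.96.0/19
  7.125.128.0/19
  7.125.160.0/19
  7.125.192.0/19
  7.125.224.0/19
Subnets: 7.125.0.0/19, 7.125.32.0/19, 7.125.64.0/19, 7.125.96.0/19, 7.125.128.0/19, 7.125.160.0/19, 7.125.192.0/19, 7.125.224.0/19


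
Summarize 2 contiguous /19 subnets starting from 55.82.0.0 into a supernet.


Original prefix: /19
Number of subnets: 2 = 2^1
New prefix = 19 - 1 = 18
Supernet: 55.82.0.0/18


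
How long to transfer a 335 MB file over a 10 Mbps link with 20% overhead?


Effective throughput = 10 * (1 - 20/100) = 8 Mbps
File size in Mb = 335 * 8 = 2680 Mb
Time = 2680 / 8
Time = 335 seconds


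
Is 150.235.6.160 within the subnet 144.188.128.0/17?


Subnet network: 144.188.128.0
Test IP AND mask: 150.235.0.0
No, 150.235.6.160 is not in 144.188.128.0/17


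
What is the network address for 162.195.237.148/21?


IP:   10100010.11000011.11101101.10010100
Mask: 11111111.11111111.11111000.00000000
AND operation:
Net:  10100010.11000011.11101000.00000000
Network: 162.195.232.0/21


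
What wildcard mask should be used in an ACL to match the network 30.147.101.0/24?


Subnet mask: 255.255.255.0
Wildcard = 255.255.255.255 - subnet mask
255 - 255 = 0
255 - 255 = 0
255 - 255 = 0
255 - 0 = 255
Wildcard: 0.0.0.255


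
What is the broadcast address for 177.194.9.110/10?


Network: 177.192.0.0/10
Host bits = 22
Set all host bits to 1:
Broadcast: 177.255.255.255


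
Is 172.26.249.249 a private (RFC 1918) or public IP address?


RFC 1918 private ranges:
  10.0.0.0/8 (10.0.0.0 - 10.255.255.255)
  172.16.0.0/12 (172.16.0.0 - 172.31.255.255)
  192.168.0.0/16 (192.168.0.0 - 192.168.255.255)
Private (in 172.16.0.0/12)


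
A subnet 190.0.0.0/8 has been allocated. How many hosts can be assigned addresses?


Host bits = 32 - 8 = 24
Total addresses = 2^24 = 16777216
Usable = total - 2 (network and broadcast)
Usable hosts: 16777214


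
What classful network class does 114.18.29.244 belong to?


First octet: 114
Binary: 01110010
0xxxxxxx -> Class A (1-126)
Class A, default mask 255.0.0.0 (/8)


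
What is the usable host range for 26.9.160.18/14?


Network: 26.8.0.0
Broadcast: 26.11.255.255
First usable = network + 1
Last usable = broadcast - 1
Range: 26.8.0.1 to 26.11.255.254


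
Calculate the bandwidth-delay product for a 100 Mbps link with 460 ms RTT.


BDP = bandwidth * RTT
= 100 Mbps * 460 ms
= 100 * 1e6 * 460 / 1000 bits
= 46000000 bits
= 5750000 bytes
= 5615.2344 KB
BDP = 46000000 bits (5750000 bytes)


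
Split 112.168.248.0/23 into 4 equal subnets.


New prefix = 23 + 2 = 25
Each subnet has 128 addresses
  112.168.248.0/25
  112.168.248.128/25
  112.168.249.0/25
  112.168.249.128/25
Subnets: 112.168.248.0/25, 112.168.248.128/25, 112.168.249.0/25, 112.168.249.128/25


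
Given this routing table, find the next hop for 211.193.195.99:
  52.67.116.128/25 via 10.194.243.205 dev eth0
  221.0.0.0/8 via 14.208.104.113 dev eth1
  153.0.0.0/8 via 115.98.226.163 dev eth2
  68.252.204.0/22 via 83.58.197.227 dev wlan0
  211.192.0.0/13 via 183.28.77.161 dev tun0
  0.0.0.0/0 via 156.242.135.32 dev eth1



Longest prefix match for 211.193.195.99:
  /25 52.67.116.128: no
  /8 221.0.0.0: no
  /8 153.0.0.0: no
  /22 68.252.204.0: no
  /13 211.192.0.0: MATCH
  /0 0.0.0.0: MATCH
Selected: next-hop 183.28.77.161 via tun0 (matched /13)


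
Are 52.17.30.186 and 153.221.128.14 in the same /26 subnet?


Mask: 255.255.255.192
52.17.30.186 AND mask = 52.17.30.128
153.221.128.14 AND mask = 153.221.128.0
No, different subnets (52.17.30.128 vs 153.221.128.0)


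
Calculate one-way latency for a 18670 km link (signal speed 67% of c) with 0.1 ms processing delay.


Speed = 0.67 * 3e5 km/s = 201000 km/s
Propagation delay = 18670 / 201000 = 0.0929 s = 92.8856 ms
Processing delay = 0.1 ms
Total one-way latency = 92.9856 ms


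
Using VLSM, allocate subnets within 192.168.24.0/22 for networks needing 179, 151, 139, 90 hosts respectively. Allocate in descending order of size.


179 hosts -> /24 (254 usable): 192.168.24.0/24
151 hosts -> /24 (254 usable): 192.168.25.0/24
139 hosts -> /24 (254 usable): 192.168.26.0/24
90 hosts -> /25 (126 usable): 192.168.27.0/25
Allocation: 192.168.24.0/24 (179 hosts, 254 usable); 192.168.25.0/24 (151 hosts, 254 usable); 192.168.26.0/24 (139 hosts, 254 usable); 192.168.27.0/25 (90 hosts, 126 usable)


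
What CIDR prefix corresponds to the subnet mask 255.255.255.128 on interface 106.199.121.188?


Binary: 11111111.11111111.11111111.10000000
Count leading 1s
Prefix: /25


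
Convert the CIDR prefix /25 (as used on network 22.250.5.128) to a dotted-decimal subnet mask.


/25 means 25 network bits, 7 host bits
Binary: 11111111111111111111111110000000
Mask: 255.255.255.128


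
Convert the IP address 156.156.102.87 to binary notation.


156 = 10011100
156 = 10011100
102 = 01100110
87 = 01010111
Binary: 10011100.10011100.01100110.01010111


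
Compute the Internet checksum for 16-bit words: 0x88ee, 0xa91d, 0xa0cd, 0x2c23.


Sum all words (with carry folding):
+ 0x88ee = 0x88ee
+ 0xa91d = 0x320c
+ 0xa0cd = 0xd2d9
+ 0x2c23 = 0xfefc
One's complement: ~0xfefc
Checksum = 0x0103


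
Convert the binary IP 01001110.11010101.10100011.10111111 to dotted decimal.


01001110 = 78
11010101 = 213
10100011 = 163
10111111 = 191
IP: 78.213.163.191


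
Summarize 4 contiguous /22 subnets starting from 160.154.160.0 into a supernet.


Original prefix: /22
Number of subnets: 4 = 2^2
New prefix = 22 - 2 = 20
Supernet: 160.154.160.0/20


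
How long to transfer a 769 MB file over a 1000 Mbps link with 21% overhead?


Effective throughput = 1000 * (1 - 21/100) = 790 Mbps
File size in Mb = 769 * 8 = 6152 Mb
Time = 6152 / 790
Time = 7.7873 seconds


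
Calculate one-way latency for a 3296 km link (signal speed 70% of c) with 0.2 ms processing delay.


Speed = 0.7 * 3e5 km/s = 210000 km/s
Propagation delay = 3296 / 210000 = 0.0157 s = 15.6952 ms
Processing delay = 0.2 ms
Total one-way latency = 15.8952 ms


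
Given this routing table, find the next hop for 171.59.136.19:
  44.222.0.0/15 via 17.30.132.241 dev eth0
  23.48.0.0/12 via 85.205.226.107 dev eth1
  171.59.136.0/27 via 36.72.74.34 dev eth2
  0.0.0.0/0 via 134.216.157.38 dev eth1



Longest prefix match for 171.59.136.19:
  /15 44.222.0.0: no
  /12 23.48.0.0: no
  /27 171.59.136.0: MATCH
  /0 0.0.0.0: MATCH
Selected: next-hop 36.72.74.34 via eth2 (matched /27)


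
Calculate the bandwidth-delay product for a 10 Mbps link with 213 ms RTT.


BDP = bandwidth * RTT
= 10 Mbps * 213 ms
= 10 * 1e6 * 213 / 1000 bits
= 2130000 bits
= 266250 bytes
= 260.0098 KB
BDP = 2130000 bits (266250 bytes)


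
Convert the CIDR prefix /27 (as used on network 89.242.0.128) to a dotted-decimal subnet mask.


/27 means 27 network bits, 5 host bits
Binary: 11111111111111111111111111100000
Mask: 255.255.255.224


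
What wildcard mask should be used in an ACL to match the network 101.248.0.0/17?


Subnet mask: 255.255.128.0
Wildcard = 255.255.255.255 - subnet mask
255 - 255 = 0
255 - 255 = 0
255 - 128 = 127
255 - 0 = 255
Wildcard: 0.0.127.255


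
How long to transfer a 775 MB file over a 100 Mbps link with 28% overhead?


Effective throughput = 100 * (1 - 28/100) = 72 Mbps
File size in Mb = 775 * 8 = 6200 Mb
Time = 6200 / 72
Time = 86.1111 seconds


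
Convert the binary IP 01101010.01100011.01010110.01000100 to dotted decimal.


01101010 = 106
01100011 = 99
01010110 = 86
01000100 = 68
IP: 106.99.86.68


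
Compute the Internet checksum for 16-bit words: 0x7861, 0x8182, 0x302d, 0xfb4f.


Sum all words (with carry folding):
+ 0x7861 = 0x7861
+ 0x8182 = 0xf9e3
+ 0x302d = 0x2a11
+ 0xfb4f = 0x2561
One's complement: ~0x2561
Checksum = 0xda9e


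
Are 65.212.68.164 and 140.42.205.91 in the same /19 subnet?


Mask: 255.255.224.0
65.212.68.164 AND mask = 65.212.64.0
140.42.205.91 AND mask = 140.42.192.0
No, different subnets (65.212.64.0 vs 140.42.192.0)


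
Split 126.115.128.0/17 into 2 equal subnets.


New prefix = 17 + 1 = 18
Each subnet has 16384 addresses
  126.115.128.0/18
  126.115.192.0/18
Subnets: 126.115.128.0/18, 126.115.192.0/18


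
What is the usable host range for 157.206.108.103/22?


Network: 157.206.108.0
Broadcast: 157.206.111.255
First usable = network + 1
Last usable = broadcast - 1
Range: 157.206.108.1 to 157.206.111.254


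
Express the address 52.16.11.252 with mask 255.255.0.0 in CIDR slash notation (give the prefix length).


Binary: 11111111.11111111.00000000.00000000
Count leading 1s
Prefix: /16


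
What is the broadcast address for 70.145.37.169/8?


Network: 70.0.0.0/8
Host bits = 24
Set all host bits to 1:
Broadcast: 70.255.255.255


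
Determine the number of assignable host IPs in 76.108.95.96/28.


Host bits = 32 - 28 = 4
Total addresses = 2^4 = 16
Usable = total - 2 (network and broadcast)
Usable hosts: 14


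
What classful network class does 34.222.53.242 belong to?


First octet: 34
Binary: 00100010
0xxxxxxx -> Class A (1-126)
Class A, default mask 255.0.0.0 (/8)


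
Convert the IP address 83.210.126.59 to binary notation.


83 = 01010011
210 = 11010010
126 = 01111110
59 = 00111011
Binary: 01010011.11010010.01111110.00111011


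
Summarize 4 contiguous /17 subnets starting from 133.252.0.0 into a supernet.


Original prefix: /17
Number of subnets: 4 = 2^2
New prefix = 17 - 2 = 15
Supernet: 133.252.0.0/15


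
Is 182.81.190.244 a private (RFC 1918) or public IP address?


RFC 1918 private ranges:
  10.0.0.0/8 (10.0.0.0 - 10.255.255.255)
  172.16.0.0/12 (172.16.0.0 - 172.31.255.255)
  192.168.0.0/16 (192.168.0.0 - 192.168.255.255)
Public (not in any RFC 1918 range)


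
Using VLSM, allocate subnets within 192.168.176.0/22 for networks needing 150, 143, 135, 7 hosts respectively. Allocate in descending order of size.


150 hosts -> /24 (254 usable): 192.168.176.0/24
143 hosts -> /24 (254 usable): 192.168.177.0/24
135 hosts -> /24 (254 usable): 192.168.178.0/24
7 hosts -> /28 (14 usable): 192.168.179.0/28
Allocation: 192.168.176.0/24 (150 hosts, 254 usable); 192.168.177.0/24 (143 hosts, 254 usable); 192.168.178.0/24 (135 hosts, 254 usable); 192.168.179.0/28 (7 hosts, 14 usable)


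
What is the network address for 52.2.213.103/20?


IP:   00110100.00000010.11010101.01100111
Mask: 11111111.11111111.11110000.00000000
AND operation:
Net:  00110100.00000010.11010000.00000000
Network: 52.2.208.0/20


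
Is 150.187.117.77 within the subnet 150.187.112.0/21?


Subnet network: 150.187.112.0
Test IP AND mask: 150.187.112.0
Yes, 150.187.117.77 is in 150.187.112.0/21


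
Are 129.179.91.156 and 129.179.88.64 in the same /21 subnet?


Mask: 255.255.248.0
129.179.91.156 AND mask = 129.179.88.0
129.179.88.64 AND mask = 129.179.88.0
Yes, same subnet (129.179.88.0)


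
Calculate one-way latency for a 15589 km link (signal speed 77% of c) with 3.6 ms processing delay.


Speed = 0.77 * 3e5 km/s = 231000 km/s
Propagation delay = 15589 / 231000 = 0.0675 s = 67.4848 ms
Processing delay = 3.6 ms
Total one-way latency = 71.0848 ms


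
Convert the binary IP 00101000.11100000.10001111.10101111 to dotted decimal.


00101000 = 40
11100000 = 224
10001111 = 143
10101111 = 175
IP: 40.224.143.175


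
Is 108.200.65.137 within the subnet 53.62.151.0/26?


Subnet network: 53.62.151.0
Test IP AND mask: 108.200.65.128
No, 108.200.65.137 is not in 53.62.151.0/26


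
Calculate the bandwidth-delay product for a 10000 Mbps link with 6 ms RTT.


BDP = bandwidth * RTT
= 10000 Mbps * 6 ms
= 10000 * 1e6 * 6 / 1000 bits
= 60000000 bits
= 7500000 bytes
= 7324.2188 KB
BDP = 60000000 bits (7500000 bytes)


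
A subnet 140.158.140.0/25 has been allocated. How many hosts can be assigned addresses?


Host bits = 32 - 25 = 7
Total addresses = 2^7 = 128
Usable = total - 2 (network and broadcast)
Usable hosts: 126


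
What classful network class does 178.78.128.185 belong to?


First octet: 178
Binary: 10110010
10xxxxxx -> Class B (128-191)
Class B, default mask 255.255.0.0 (/16)


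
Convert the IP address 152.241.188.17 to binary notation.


152 = 10011000
241 = 11110001
188 = 10111100
17 = 00010001
Binary: 10011000.11110001.10111100.00010001


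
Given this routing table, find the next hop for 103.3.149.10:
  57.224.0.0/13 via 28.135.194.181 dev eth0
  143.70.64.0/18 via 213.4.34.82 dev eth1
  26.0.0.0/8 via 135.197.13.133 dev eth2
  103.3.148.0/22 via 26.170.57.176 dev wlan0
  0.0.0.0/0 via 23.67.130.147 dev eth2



Longest prefix match for 103.3.149.10:
  /13 57.224.0.0: no
  /18 143.70.64.0: no
  /8 26.0.0.0: no
  /22 103.3.148.0: MATCH
  /0 0.0.0.0: MATCH
Selected: next-hop 26.170.57.176 via wlan0 (matched /22)


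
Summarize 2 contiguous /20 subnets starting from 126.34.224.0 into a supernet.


Original prefix: /20
Number of subnets: 2 = 2^1
New prefix = 20 - 1 = 19
Supernet: 126.34.224.0/19


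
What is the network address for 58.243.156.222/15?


IP:   00111010.11110011.10011100.11011110
Mask: 11111111.11111110.00000000.00000000
AND operation:
Net:  00111010.11110010.00000000.00000000
Network: 58.242.0.0/15


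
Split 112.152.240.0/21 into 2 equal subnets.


New prefix = 21 + 1 = 22
Each subnet has 1024 addresses
  112.152.240.0/22
  112.152.244.0/22
Subnets: 112.152.240.0/22, 112.152.244.0/22


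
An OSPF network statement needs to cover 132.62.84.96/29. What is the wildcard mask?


Subnet mask: 255.255.255.248
Wildcard = 255.255.255.255 - subnet mask
255 - 255 = 0
255 - 255 = 0
255 - 255 = 0
255 - 248 = 7
Wildcard: 0.0.0.7


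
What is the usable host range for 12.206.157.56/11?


Network: 12.192.0.0
Broadcast: 12.223.255.255
First usable = network + 1
Last usable = broadcast - 1
Range: 12.192.0.1 to 12.223.255.254


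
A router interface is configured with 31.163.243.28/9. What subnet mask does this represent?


/9 means 9 network bits, 23 host bits
Binary: 11111111100000000000000000000000
Mask: 255.128.0.0


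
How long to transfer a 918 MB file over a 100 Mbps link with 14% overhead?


Effective throughput = 100 * (1 - 14/100) = 86 Mbps
File size in Mb = 918 * 8 = 7344 Mb
Time = 7344 / 86
Time = 85.3953 seconds


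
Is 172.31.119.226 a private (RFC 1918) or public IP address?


RFC 1918 private ranges:
  10.0.0.0/8 (10.0.0.0 - 10.255.255.255)
  172.16.0.0/12 (172.16.0.0 - 172.31.255.255)
  192.168.0.0/16 (192.168.0.0 - 192.168.255.255)
Private (in 172.16.0.0/12)


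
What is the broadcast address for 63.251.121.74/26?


Network: 63.251.121.64/26
Host bits = 6
Set all host bits to 1:
Broadcast: 63.251.121.127


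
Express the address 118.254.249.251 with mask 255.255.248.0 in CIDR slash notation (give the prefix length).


Binary: 11111111.11111111.11111000.00000000
Count leading 1s
Prefix: /21


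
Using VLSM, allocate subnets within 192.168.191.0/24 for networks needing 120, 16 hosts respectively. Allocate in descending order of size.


120 hosts -> /25 (126 usable): 192.168.191.0/25
16 hosts -> /27 (30 usable): 192.168.191.128/27
Allocation: 192.168.191.0/25 (120 hosts, 126 usable); 192.168.191.128/27 (16 hosts, 30 usable)


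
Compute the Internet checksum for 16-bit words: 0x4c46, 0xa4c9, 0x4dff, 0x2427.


Sum all words (with carry folding):
+ 0x4c46 = 0x4c46
+ 0xa4c9 = 0xf10f
+ 0x4dff = 0x3f0f
+ 0x2427 = 0x6336
One's complement: ~0x6336
Checksum = 0x9cc9


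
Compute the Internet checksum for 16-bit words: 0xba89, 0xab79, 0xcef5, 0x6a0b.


Sum all words (with carry folding):
+ 0xba89 = 0xba89
+ 0xab79 = 0x6603
+ 0xcef5 = 0x34f9
+ 0x6a0b = 0x9f04
One's complement: ~0x9f04
Checksum = 0x60fb


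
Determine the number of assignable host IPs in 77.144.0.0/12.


Host bits = 32 - 12 = 20
Total addresses = 2^20 = 1048576
Usable = total - 2 (network and broadcast)
Usable hosts: 1048574


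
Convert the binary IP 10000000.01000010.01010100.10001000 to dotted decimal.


10000000 = 128
01000010 = 66
01010100 = 84
10001000 = 136
IP: 128.66.84.136


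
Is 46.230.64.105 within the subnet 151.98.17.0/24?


Subnet network: 151.98.17.0
Test IP AND mask: 46.230.64.0
No, 46.230.64.105 is not in 151.98.17.0/24


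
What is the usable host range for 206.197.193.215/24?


Network: 206.197.193.0
Broadcast: 206.197.193.255
First usable = network + 1
Last usable = broadcast - 1
Range: 206.197.193.1 to 206.197.193.254


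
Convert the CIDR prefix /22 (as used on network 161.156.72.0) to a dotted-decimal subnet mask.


/22 means 22 network bits, 10 host bits
Binary: 11111111111111111111110000000000
Mask: 255.255.252.0


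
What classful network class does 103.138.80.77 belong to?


First octet: 103
Binary: 01100111
0xxxxxxx -> Class A (1-126)
Class A, default mask 255.0.0.0 (/8)


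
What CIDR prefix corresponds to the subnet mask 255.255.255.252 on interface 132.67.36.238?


Binary: 11111111.11111111.11111111.11111100
Count leading 1s
Prefix: /30


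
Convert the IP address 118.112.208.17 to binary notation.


118 = 01110110
112 = 01110000
208 = 11010000
17 = 00010001
Binary: 01110110.01110000.11010000.00010001


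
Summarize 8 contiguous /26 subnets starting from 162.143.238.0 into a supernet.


Original prefix: /26
Number of subnets: 8 = 2^3
New prefix = 26 - 3 = 23
Supernet: 162.143.238.0/23


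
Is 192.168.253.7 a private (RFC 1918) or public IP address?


RFC 1918 private ranges:
  10.0.0.0/8 (10.0.0.0 - 10.255.255.255)
  172.16.0.0/12 (172.16.0.0 - 172.31.255.255)
  192.168.0.0/16 (192.168.0.0 - 192.168.255.255)
Private (in 192.168.0.0/16)


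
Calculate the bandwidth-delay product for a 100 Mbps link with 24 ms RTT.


BDP = bandwidth * RTT
= 100 Mbps * 24 ms
= 100 * 1e6 * 24 / 1000 bits
= 2400000 bits
= 300000 bytes
= 292.9688 KB
BDP = 2400000 bits (300000 bytes)


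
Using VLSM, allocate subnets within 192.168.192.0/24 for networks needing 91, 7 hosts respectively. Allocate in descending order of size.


91 hosts -> /25 (126 usable): 192.168.192.0/25
7 hosts -> /28 (14 usable): 192.168.192.128/28
Allocation: 192.168.192.0/25 (91 hosts, 126 usable); 192.168.192.128/28 (7 hosts, 14 usable)


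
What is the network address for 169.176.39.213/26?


IP:   10101001.10110000.00100111.11010101
Mask: 11111111.11111111.11111111.11000000
AND operation:
Net:  10101001.10110000.00100111.11000000
Network: 169.176.39.192/26


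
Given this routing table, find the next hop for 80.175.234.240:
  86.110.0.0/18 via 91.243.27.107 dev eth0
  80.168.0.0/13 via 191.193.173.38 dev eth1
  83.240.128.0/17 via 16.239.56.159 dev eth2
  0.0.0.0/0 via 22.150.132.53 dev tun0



Longest prefix match for 80.175.234.240:
  /18 86.110.0.0: no
  /13 80.168.0.0: MATCH
  /17 83.240.128.0: no
  /0 0.0.0.0: MATCH
Selected: next-hop 191.193.173.38 via eth1 (matched /13)


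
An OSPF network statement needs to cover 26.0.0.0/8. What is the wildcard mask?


Subnet mask: 255.0.0.0
Wildcard = 255.255.255.255 - subnet mask
255 - 255 = 0
255 - 0 = 255
255 - 0 = 255
255 - 0 = 255
Wildcard: 0.255.255.255


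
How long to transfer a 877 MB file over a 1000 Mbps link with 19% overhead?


Effective throughput = 1000 * (1 - 19/100) = 810 Mbps
File size in Mb = 877 * 8 = 7016 Mb
Time = 7016 / 810
Time = 8.6617 seconds


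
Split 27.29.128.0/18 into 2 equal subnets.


New prefix = 18 + 1 = 19
Each subnet has 8192 addresses
  27.29.128.0/19
  27.29.160.0/19
Subnets: 27.29.128.0/19, 27.29.160.0/19


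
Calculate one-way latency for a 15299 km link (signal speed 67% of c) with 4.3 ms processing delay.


Speed = 0.67 * 3e5 km/s = 201000 km/s
Propagation delay = 15299 / 201000 = 0.0761 s = 76.1144 ms
Processing delay = 4.3 ms
Total one-way latency = 80.4144 ms


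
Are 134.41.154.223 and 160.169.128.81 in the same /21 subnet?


Mask: 255.255.248.0
134.41.154.223 AND mask = 134.41.152.0
160.169.128.81 AND mask = 160.169.128.0
No, different subnets (134.41.152.0 vs 160.169.128.0)


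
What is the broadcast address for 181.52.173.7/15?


Network: 181.52.0.0/15
Host bits = 17
Set all host bits to 1:
Broadcast: 181.53.255.255


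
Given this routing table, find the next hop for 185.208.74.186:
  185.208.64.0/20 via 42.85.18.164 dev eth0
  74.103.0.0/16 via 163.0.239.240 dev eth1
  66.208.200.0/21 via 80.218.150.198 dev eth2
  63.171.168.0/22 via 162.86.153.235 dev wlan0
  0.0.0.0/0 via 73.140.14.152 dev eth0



Longest prefix match for 185.208.74.186:
  /20 185.208.64.0: MATCH
  /16 74.103.0.0: no
  /21 66.208.200.0: no
  /22 63.171.168.0: no
  /0 0.0.0.0: MATCH
Selected: next-hop 42.85.18.164 via eth0 (matched /20)


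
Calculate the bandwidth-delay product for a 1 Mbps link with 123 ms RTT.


BDP = bandwidth * RTT
= 1 Mbps * 123 ms
= 1 * 1e6 * 123 / 1000 bits
= 123000 bits
= 15375 bytes
= 15.0146 KB
BDP = 123000 bits (15375 bytes)


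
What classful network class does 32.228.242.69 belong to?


First octet: 32
Binary: 00100000
0xxxxxxx -> Class A (1-126)
Class A, default mask 255.0.0.0 (/8)


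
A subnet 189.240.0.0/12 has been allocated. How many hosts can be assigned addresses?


Host bits = 32 - 12 = 20
Total addresses = 2^20 = 1048576
Usable = total - 2 (network and broadcast)
Usable hosts: 1048574


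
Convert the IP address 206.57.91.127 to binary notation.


206 = 11001110
57 = 00111001
91 = 01011011
127 = 01111111
Binary: 11001110.00111001.01011011.01111111


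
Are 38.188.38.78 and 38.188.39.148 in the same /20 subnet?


Mask: 255.255.240.0
38.188.38.78 AND mask = 38.188.32.0
38.188.39.148 AND mask = 38.188.32.0
Yes, same subnet (38.188.32.0)


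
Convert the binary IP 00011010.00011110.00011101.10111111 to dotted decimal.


00011010 = 26
00011110 = 30
00011101 = 29
10111111 = 191
IP: 26.30.29.191


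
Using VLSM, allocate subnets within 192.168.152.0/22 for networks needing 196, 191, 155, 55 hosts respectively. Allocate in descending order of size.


196 hosts -> /24 (254 usable): 192.168.152.0/24
191 hosts -> /24 (254 usable): 192.168.153.0/24
155 hosts -> /24 (254 usable): 192.168.154.0/24
55 hosts -> /26 (62 usable): 192.168.155.0/26
Allocation: 192.168.152.0/24 (196 hosts, 254 usable); 192.168.153.0/24 (191 hosts, 254 usable); 192.168.154.0/24 (155 hosts, 254 usable); 192.168.155.0/26 (55 hosts, 62 usable)


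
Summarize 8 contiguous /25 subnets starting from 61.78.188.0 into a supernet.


Original prefix: /25
Number of subnets: 8 = 2^3
New prefix = 25 - 3 = 22
Supernet: 61.78.188.0/22


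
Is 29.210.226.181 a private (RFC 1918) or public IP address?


RFC 1918 private ranges:
  10.0.0.0/8 (10.0.0.0 - 10.255.255.255)
  172.16.0.0/12 (172.16.0.0 - 172.31.255.255)
  192.168.0.0/16 (192.168.0.0 - 192.168.255.255)
Public (not in any RFC 1918 range)


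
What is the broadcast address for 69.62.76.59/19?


Network: 69.62.64.0/19
Host bits = 13
Set all host bits to 1:
Broadcast: 69.62.95.255


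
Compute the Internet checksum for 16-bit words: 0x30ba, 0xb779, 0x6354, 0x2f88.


Sum all words (with carry folding):
+ 0x30ba = 0x30ba
+ 0xb779 = 0xe833
+ 0x6354 = 0x4b88
+ 0x2f88 = 0x7b10
One's complement: ~0x7b10
Checksum = 0x84ef


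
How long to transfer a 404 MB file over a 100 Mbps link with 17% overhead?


Effective throughput = 100 * (1 - 17/100) = 83 Mbps
File size in Mb = 404 * 8 = 3232 Mb
Time = 3232 / 83
Time = 38.9398 seconds


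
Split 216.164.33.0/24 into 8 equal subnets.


New prefix = 24 + 3 = 27
Each subnet has 32 addresses
  216.164.33.0/27
  216.164.33.32/27
  216.164.33.64/27
  216.164.33.96/27
  216.164.33.128/27
  216.164.33.160/27
  216.164.33.192/27
  216.164.33.224/27
Subnets: 216.164.33.0/27, 216.164.33.32/27, 216.164.33.64/27, 216.164.33.96/27, 216.164.33.128/27, 216.164.33.160/27, 216.164.33.192/27, 216.164.33.224/27


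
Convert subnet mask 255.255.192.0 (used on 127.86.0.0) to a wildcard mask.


Subnet mask: 255.255.192.0
Wildcard = 255.255.255.255 - subnet mask
255 - 255 = 0
255 - 255 = 0
255 - 192 = 63
255 - 0 = 255
Wildcard: 0.0.63.255


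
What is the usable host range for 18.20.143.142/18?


Network: 18.20.128.0
Broadcast: 18.20.191.255
First usable = network + 1
Last usable = broadcast - 1
Range: 18.20.128.1 to 18.20.191.254


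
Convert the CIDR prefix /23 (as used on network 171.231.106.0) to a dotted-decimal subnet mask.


/23 means 23 network bits, 9 host bits
Binary: 11111111111111111111111000000000
Mask: 255.255.254.0


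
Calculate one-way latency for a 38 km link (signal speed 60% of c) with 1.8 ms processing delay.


Speed = 0.6 * 3e5 km/s = 180000 km/s
Propagation delay = 38 / 180000 = 0.0002 s = 0.2111 ms
Processing delay = 1.8 ms
Total one-way latency = 2.0111 ms


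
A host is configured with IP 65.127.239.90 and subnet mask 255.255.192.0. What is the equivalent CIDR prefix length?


Binary: 11111111.11111111.11000000.00000000
Count leading 1s
Prefix: /18


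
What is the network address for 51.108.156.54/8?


IP:   00110011.01101100.10011100.00110110
Mask: 11111111.00000000.00000000.00000000
AND operation:
Net:  00110011.00000000.00000000.00000000
Network: 51.0.0.0/8


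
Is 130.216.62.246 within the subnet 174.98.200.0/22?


Subnet network: 174.98.200.0
Test IP AND mask: 130.216.60.0
No, 130.216.62.246 is not in 174.98.200.0/22


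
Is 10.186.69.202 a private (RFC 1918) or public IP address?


RFC 1918 private ranges:
  10.0.0.0/8 (10.0.0.0 - 10.255.255.255)
  172.16.0.0/12 (172.16.0.0 - 172.31.255.255)
  192.168.0.0/16 (192.168.0.0 - 192.168.255.255)
Private (in 10.0.0.0/8)
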